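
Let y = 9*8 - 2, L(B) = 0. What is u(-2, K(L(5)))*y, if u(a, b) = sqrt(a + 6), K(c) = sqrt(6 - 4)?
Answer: 140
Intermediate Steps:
y = 70 (y = 72 - 2 = 70)
K(c) = sqrt(2)
u(a, b) = sqrt(6 + a)
u(-2, K(L(5)))*y = sqrt(6 - 2)*70 = sqrt(4)*70 = 2*70 = 140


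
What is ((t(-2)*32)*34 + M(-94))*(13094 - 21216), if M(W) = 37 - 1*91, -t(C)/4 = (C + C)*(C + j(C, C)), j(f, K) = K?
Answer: 565989692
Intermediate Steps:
t(C) = -16*C² (t(C) = -4*(C + C)*(C + C) = -4*2*C*2*C = -16*C²)
M(W) = -54 (M(W) = 37 - 91 = -54)
((t(-2)*32)*34 + M(-94))*(13094 - 21216) = ((-16*(-2)²*32)*34 - 54)*(13094 - 21216) = ((-16*4*32)*34 - 54)*(-8122) = (-64*32*34 - 54)*(-8122) = (-2048*34 - 54)*(-8122) = (-69632 - 54)*(-8122) = -69686*(-8122) = 565989692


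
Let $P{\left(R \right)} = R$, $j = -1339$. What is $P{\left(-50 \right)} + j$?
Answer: $-1389$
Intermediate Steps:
$P{\left(-50 \right)} + j = -50 - 1339 = -1389$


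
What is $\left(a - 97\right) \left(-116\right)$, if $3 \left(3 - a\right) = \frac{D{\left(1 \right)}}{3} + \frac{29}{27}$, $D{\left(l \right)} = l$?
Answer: $\frac{887632}{81} \approx 10958.0$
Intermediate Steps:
$a = \frac{205}{81}$ ($a = 3 - \frac{1 \cdot \frac{1}{3} + \frac{29}{27}}{3} = 3 - \frac{1 \cdot \frac{1}{3} + 29 \cdot \frac{1}{27}}{3} = 3 - \frac{\frac{1}{3} + \frac{29}{27}}{3} = 3 - \frac{38}{81} = \frac{205}{81} \approx 2.5309$)
$\left(a - 97\right) \left(-116\right) = \left(\frac{205}{81} - 97\right) \left(-116\right) = \left(- \frac{7652}{81}\right) \left(-116\right) = \frac{887632}{81}$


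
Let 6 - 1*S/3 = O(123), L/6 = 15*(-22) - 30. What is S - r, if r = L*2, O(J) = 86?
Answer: 4080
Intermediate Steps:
L = -2160 (L = 6*(15*(-22) - 30) = 6*(-330 - 30) = 6*(-360) = -2160)
r = -4320 (r = -2160*2 = -4320)
S = -240 (S = 18 - 3*86 = 18 - 258 = -240)
S - r = -240 - 1*(-4320) = -240 + 4320 = 4080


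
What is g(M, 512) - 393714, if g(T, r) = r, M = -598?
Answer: -393202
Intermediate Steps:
g(M, 512) - 393714 = 512 - 393714 = -393202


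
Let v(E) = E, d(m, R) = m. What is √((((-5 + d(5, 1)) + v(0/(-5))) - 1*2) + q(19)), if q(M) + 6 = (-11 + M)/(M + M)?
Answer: 2*I*√703/19 ≈ 2.791*I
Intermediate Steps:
q(M) = -6 + (-11 + M)/(2*M) (q(M) = -6 + (-11 + M)/(M + M) = -6 + (-11 + M)/((2*M)) = -6 + (-11 + M)*(1/(2*M)) = -6 + (-11 + M)/(2*M))
√((((-5 + d(5, 1)) + v(0/(-5))) - 1*2) + q(19)) = √((((-5 + 5) + 0/(-5)) - 1*2) + (11/2)*(-1 - 1*19)/19) = √(((0 + 0*(-⅕)) - 2) + (11/2)*(1/19)*(-1 - 19)) = √(((0 + 0) - 2) + (11/2)*(1/19)*(-20)) = √((0 - 2) - 110/19) = √(-2 - 110/19) = √(-148/19) = 2*I*√703/19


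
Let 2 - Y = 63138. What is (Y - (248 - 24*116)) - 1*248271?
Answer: -308871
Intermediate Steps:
Y = -63136 (Y = 2 - 1*63138 = 2 - 63138 = -63136)
(Y - (248 - 24*116)) - 1*248271 = (-63136 - (248 - 24*116)) - 1*248271 = (-63136 - (248 - 2784)) - 248271 = (-63136 - 1*(-2536)) - 248271 = (-63136 + 2536) - 248271 = -60600 - 248271 = -308871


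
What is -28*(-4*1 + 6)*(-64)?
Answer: 3584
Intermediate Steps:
-28*(-4*1 + 6)*(-64) = -28*(-4 + 6)*(-64) = -28*2*(-64) = -56*(-64) = 3584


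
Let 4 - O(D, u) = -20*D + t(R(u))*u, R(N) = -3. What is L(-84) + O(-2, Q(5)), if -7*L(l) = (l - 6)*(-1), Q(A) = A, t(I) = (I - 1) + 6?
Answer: -412/7 ≈ -58.857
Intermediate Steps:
t(I) = 5 + I (t(I) = (-1 + I) + 6 = 5 + I)
O(D, u) = 4 - 2*u + 20*D (O(D, u) = 4 - (-20*D + (5 - 3)*u) = 4 - (-20*D + 2*u) = 4 + (-2*u + 20*D) = 4 - 2*u + 20*D)
L(l) = -6/7 + l/7 (L(l) = -(l - 6)*(-1)/7 = -(-6 + l)*(-1)/7 = -(6 - l)/7 = -6/7 + l/7)
L(-84) + O(-2, Q(5)) = (-6/7 + (⅐)*(-84)) + (4 - 2*5 + 20*(-2)) = (-6/7 - 12) + (4 - 10 - 40) = -90/7 - 46 = -412/7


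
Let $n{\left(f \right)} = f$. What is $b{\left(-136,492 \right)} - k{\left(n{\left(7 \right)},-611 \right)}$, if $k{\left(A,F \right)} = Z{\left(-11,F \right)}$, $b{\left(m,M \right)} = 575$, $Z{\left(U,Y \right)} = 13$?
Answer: $562$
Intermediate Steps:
$k{\left(A,F \right)} = 13$
$b{\left(-136,492 \right)} - k{\left(n{\left(7 \right)},-611 \right)} = 575 - 13 = 562$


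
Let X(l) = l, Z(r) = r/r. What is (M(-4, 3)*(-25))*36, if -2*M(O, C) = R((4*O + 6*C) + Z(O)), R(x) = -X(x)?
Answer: -1350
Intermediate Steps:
Z(r) = 1
R(x) = -x
M(O, C) = 1/2 + 2*O + 3*C (M(O, C) = -(-1)*((4*O + 6*C) + 1)/2 = -(-1)*(1 + 4*O + 6*C)/2 = -(-1 - 6*C - 4*O)/2 = 1/2 + 2*O + 3*C)
(M(-4, 3)*(-25))*36 = ((1/2 + 2*(-4) + 3*3)*(-25))*36 = ((1/2 - 8 + 9)*(-25))*36 = ((3/2)*(-25))*36 = -75/2*36 = -1350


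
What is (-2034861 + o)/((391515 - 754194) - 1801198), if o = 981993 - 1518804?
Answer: 2571672/2163877 ≈ 1.1885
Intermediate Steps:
o = -536811
(-2034861 + o)/((391515 - 754194) - 1801198) = (-2034861 - 536811)/((391515 - 754194) - 1801198) = -2571672/(-362679 - 1801198) = -2571672/(-2163877) = -2571672*(-1/2163877) = 2571672/2163877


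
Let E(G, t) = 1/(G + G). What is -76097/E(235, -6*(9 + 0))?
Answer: -35765590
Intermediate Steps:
E(G, t) = 1/(2*G)
-76097/E(235, -6*(9 + 0)) = -76097/((½)/235) = -76097/((½)*(1/235)) = -76097/1/470 = -76097*470 = -35765590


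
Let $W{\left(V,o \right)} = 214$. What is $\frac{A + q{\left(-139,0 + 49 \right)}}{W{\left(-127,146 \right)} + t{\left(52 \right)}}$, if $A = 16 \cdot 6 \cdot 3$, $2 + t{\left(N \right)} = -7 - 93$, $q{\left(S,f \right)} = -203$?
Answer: $\frac{85}{112} \approx 0.75893$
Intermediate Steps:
$t{\left(N \right)} = -102$ ($t{\left(N \right)} = -2 - 100 = -102$)
$A = 288$ ($A = 96 \cdot 3 = 288$)
$\frac{A + q{\left(-139,0 + 49 \right)}}{W{\left(-127,146 \right)} + t{\left(52 \right)}} = \frac{288 - 203}{214 - 102} = \frac{85}{112}$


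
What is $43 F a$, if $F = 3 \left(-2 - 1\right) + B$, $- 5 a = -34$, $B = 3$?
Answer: $- \frac{8772}{5} \approx -1754.4$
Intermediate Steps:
$a = \frac{34}{5}$ ($a = \left(- \frac{1}{5}\right) \left(-34\right) = \frac{34}{5} \approx 6.8$)
$F = -6$ ($F = 3 \left(-2 - 1\right) + 3 = 3 \left(-3\right) + 3 = -9 + 3 = -6$)
$43 F a = 43 \left(-6\right) \frac{34}{5} = \left(-258\right) \frac{34}{5} = - \frac{8772}{5}$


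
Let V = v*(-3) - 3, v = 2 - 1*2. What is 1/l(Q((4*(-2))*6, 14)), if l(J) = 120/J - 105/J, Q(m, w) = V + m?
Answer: -17/5 ≈ -3.4000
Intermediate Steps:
v = 0 (v = 2 - 2 = 0)
V = -3 (V = 0*(-3) - 3 = 0 - 3 = -3)
Q(m, w) = -3 + m
l(J) = 15/J
1/l(Q((4*(-2))*6, 14)) = 1/(15/(-3 + (4*(-2))*6)) = 1/(15/(-3 - 8*6)) = 1/(15/(-3 - 48)) = 1/(15/(-51)) = 1/(15*(-1/51)) = 1/(-5/17) = -17/5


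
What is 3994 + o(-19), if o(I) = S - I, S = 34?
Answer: 4047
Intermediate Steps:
o(I) = 34 - I
3994 + o(-19) = 3994 + (34 - 1*(-19)) = 3994 + (34 + 19) = 3994 + 53 = 4047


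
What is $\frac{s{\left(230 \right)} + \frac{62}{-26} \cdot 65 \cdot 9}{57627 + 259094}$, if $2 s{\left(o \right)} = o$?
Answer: $- \frac{1280}{316721} \approx -0.0040414$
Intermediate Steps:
$s{\left(o \right)} = \frac{o}{2}$
$\frac{s{\left(230 \right)} + \frac{62}{-26} \cdot 65 \cdot 9}{57627 + 259094} = \frac{\frac{1}{2} \cdot 230 + \frac{62}{-26} \cdot 65 \cdot 9}{57627 + 259094} = \frac{115 + 62 \left(- \frac{1}{26}\right) 65 \cdot 9}{316721} = \left(115 + \left(- \frac{31}{13}\right) 65 \cdot 9\right) \frac{1}{316721} = \left(115 - 1395\right) \frac{1}{316721} = \left(-1280\right) \frac{1}{316721} = - \frac{1280}{316721}$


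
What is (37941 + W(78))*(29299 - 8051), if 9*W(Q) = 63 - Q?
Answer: 2418404864/3 ≈ 8.0613e+8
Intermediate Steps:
W(Q) = 7 - Q/9 (W(Q) = (63 - Q)/9 = 7 - Q/9)
(37941 + W(78))*(29299 - 8051) = (37941 + (7 - ⅑*78))*(29299 - 8051) = (37941 + (7 - 26/3))*21248 = (37941 - 5/3)*21248 = (113818/3)*21248 = 2418404864/3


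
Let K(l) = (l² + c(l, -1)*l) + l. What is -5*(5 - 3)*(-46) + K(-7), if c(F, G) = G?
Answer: 509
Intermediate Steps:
K(l) = l² (K(l) = (l² - l) + l = l²)
-5*(5 - 3)*(-46) + K(-7) = -5*(5 - 3)*(-46) + (-7)² = -5*2*(-46) + 49 = -10*(-46) + 49 = 460 + 49 = 509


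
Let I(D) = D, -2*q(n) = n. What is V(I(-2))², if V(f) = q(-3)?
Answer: 9/4 ≈ 2.2500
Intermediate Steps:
q(n) = -n/2
V(f) = 3/2 (V(f) = -½*(-3) = 3/2)
V(I(-2))² = (3/2)² = 9/4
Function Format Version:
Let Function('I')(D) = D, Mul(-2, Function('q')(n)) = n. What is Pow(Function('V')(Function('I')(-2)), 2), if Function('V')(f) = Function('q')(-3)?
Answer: Rational(9, 4) ≈ 2.2500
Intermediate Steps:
Function('q')(n) = Mul(Rational(-1, 2), n)
Function('V')(f) = Rational(3, 2) (Function('V')(f) = Mul(Rational(-1, 2), -3) = Rational(3, 2))
Pow(Function('V')(Function('I')(-2)), 2) = Pow(Rational(3, 2), 2) = Rational(9, 4)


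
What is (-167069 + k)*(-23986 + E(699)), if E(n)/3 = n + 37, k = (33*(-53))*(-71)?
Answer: 934058420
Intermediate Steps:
k = 124179 (k = -1749*(-71) = 124179)
E(n) = 111 + 3*n (E(n) = 3*(n + 37) = 3*(37 + n) = 111 + 3*n)
(-167069 + k)*(-23986 + E(699)) = (-167069 + 124179)*(-23986 + (111 + 3*699)) = -42890*(-23986 + (111 + 2097)) = -42890*(-23986 + 2208) = -42890*(-21778) = 934058420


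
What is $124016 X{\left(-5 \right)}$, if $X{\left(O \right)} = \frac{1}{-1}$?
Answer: $-124016$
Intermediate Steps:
$X{\left(O \right)} = -1$
$124016 X{\left(-5 \right)} = 124016 \left(-1\right) = -124016$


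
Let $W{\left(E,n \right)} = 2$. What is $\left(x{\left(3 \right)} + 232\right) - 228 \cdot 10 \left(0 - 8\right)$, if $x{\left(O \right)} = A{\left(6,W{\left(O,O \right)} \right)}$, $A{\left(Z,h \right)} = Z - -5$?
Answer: $18483$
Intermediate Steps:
$A{\left(Z,h \right)} = 5 + Z$ ($A{\left(Z,h \right)} = Z + 5 = 5 + Z$)
$x{\left(O \right)} = 11$ ($x{\left(O \right)} = 5 + 6 = 11$)
$\left(x{\left(3 \right)} + 232\right) - 228 \cdot 10 \left(0 - 8\right) = \left(11 + 232\right) - 228 \cdot 10 \left(0 - 8\right) = 243 - 228 \cdot 10 \left(-8\right) = 243 - -18240 = 243 + 18240 = 18483$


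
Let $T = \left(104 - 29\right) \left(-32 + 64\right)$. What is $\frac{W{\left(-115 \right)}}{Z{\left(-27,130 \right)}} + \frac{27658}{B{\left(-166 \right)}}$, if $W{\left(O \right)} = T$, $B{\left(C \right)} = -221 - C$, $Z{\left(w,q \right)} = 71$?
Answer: $- \frac{1831718}{3905} \approx -469.07$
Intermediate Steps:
$T = 2400$ ($T = 75 \cdot 32 = 2400$)
$W{\left(O \right)} = 2400$
$\frac{W{\left(-115 \right)}}{Z{\left(-27,130 \right)}} + \frac{27658}{B{\left(-166 \right)}} = \frac{2400}{71} + \frac{27658}{-221 - -166} = 2400 \cdot \frac{1}{71} + \frac{27658}{-221 + 166} = \frac{2400}{71} + \frac{27658}{-55} = \frac{2400}{71} + 27658 \left(- \frac{1}{55}\right) = \frac{2400}{71} - \frac{27658}{55} = - \frac{1831718}{3905}$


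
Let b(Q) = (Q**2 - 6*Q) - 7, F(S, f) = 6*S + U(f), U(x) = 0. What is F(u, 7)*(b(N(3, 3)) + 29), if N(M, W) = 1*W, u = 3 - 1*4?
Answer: -78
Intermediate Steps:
u = -1 (u = 3 - 4 = -1)
N(M, W) = W
F(S, f) = 6*S (F(S, f) = 6*S + 0 = 6*S)
b(Q) = -7 + Q**2 - 6*Q
F(u, 7)*(b(N(3, 3)) + 29) = (6*(-1))*((-7 + 3**2 - 6*3) + 29) = -6*((-7 + 9 - 18) + 29) = -6*(-16 + 29) = -6*13 = -78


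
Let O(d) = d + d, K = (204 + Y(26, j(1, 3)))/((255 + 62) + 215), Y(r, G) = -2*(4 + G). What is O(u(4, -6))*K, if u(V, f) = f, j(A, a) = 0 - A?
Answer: -594/133 ≈ -4.4662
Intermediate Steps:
j(A, a) = -A
Y(r, G) = -8 - 2*G
K = 99/266 (K = (204 + (-8 - (-2)))/((255 + 62) + 215) = (204 + (-8 - 2*(-1)))/(317 + 215) = (204 + (-8 + 2))/532 = (204 - 6)*(1/532) = 198*(1/532) = 99/266 ≈ 0.37218)
O(d) = 2*d
O(u(4, -6))*K = (2*(-6))*(99/266) = -12*99/266 = -594/133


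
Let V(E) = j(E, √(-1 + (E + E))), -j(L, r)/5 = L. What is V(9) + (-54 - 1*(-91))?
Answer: -8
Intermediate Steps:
j(L, r) = -5*L
V(E) = -5*E
V(9) + (-54 - 1*(-91)) = -5*9 + (-54 - 1*(-91)) = -45 + (-54 + 91) = -45 + 37 = -8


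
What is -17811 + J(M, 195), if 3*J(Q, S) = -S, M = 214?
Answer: -17876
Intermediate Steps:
J(Q, S) = -S/3 (J(Q, S) = (-S)/3 = -S/3)
-17811 + J(M, 195) = -17811 - 1/3*195 = -17811 - 65 = -17876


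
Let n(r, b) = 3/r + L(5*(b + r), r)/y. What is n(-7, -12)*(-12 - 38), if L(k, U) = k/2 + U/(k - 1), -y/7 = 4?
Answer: -85025/1344 ≈ -63.263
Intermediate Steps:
y = -28 (y = -7*4 = -28)
L(k, U) = k/2 + U/(-1 + k) (L(k, U) = k*(1/2) + U/(-1 + k) = k/2 + U/(-1 + k))
n(r, b) = 3/r - ((5*b + 5*r)**2 - 5*b - 3*r)/(56*(-1 + 5*b + 5*r)) (n(r, b) = 3/r + (((5*(b + r))**2 - 5*(b + r) + 2*r)/(2*(-1 + 5*(b + r))))/(-28) = 3/r + (((5*b + 5*r)**2 - (5*b + 5*r) + 2*r)/(2*(-1 + (5*b + 5*r))))*(-1/28) = 3/r + (((5*b + 5*r)**2 + (-5*b - 5*r) + 2*r)/(2*(-1 + 5*b + 5*r)))*(-1/28) = 3/r + (((5*b + 5*r)**2 - 5*b - 3*r)/(2*(-1 + 5*b + 5*r)))*(-1/28) = 3/r - ((5*b + 5*r)**2 - 5*b - 3*r)/(56*(-1 + 5*b + 5*r)))
n(-7, -12)*(-12 - 38) = ((1/56)*(-168 + 840*(-12) + 840*(-7) - 7*(-25*(-12 - 7)**2 + 3*(-7) + 5*(-12)))/(-7*(-1 + 5*(-12) + 5*(-7))))*(-12 - 38) = ((1/56)*(-1/7)*(-168 - 10080 - 5880 - 7*(-25*(-19)**2 - 21 - 60))/(-1 - 60 - 35))*(-50) = ((1/56)*(-1/7)*(-168 - 10080 - 5880 - 7*(-25*361 - 21 - 60))/(-96))*(-50) = ((1/56)*(-1/7)*(-1/96)*(-168 - 10080 - 5880 - 7*(-9025 - 21 - 60)))*(-50) = ((1/56)*(-1/7)*(-1/96)*(-168 - 10080 - 5880 - 7*(-9106)))*(-50) = ((1/56)*(-1/7)*(-1/96)*(-168 - 10080 - 5880 + 63742))*(-50) = ((1/56)*(-1/7)*(-1/96)*47614)*(-50) = (3401/2688)*(-50) = -85025/1344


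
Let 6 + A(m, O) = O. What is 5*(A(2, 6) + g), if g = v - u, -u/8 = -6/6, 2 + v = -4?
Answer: -70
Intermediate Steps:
v = -6 (v = -2 - 4 = -6)
u = 8 (u = -(-48)/6 = -8*(-1) = 8)
A(m, O) = -6 + O
g = -14 (g = -6 - 1*8 = -6 - 8 = -14)
5*(A(2, 6) + g) = 5*((-6 + 6) - 14) = 5*(0 - 14) = 5*(-14) = -70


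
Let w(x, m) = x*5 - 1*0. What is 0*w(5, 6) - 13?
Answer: -13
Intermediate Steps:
w(x, m) = 5*x (w(x, m) = 5*x + 0 = 5*x)
0*w(5, 6) - 13 = 0*(5*5) - 13 = 0*25 - 13 = 0 - 13 = -13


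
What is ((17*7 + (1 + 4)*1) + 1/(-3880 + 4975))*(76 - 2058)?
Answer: -269117942/1095 ≈ -2.4577e+5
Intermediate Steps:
((17*7 + (1 + 4)*1) + 1/(-3880 + 4975))*(76 - 2058) = ((119 + 5*1) + 1/1095)*(-1982) = ((119 + 5) + 1/1095)*(-1982) = (124 + 1/1095)*(-1982) = (135781/1095)*(-1982) = -269117942/1095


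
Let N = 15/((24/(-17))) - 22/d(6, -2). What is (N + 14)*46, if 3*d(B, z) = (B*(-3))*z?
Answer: 851/12 ≈ 70.917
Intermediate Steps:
d(B, z) = -B*z (d(B, z) = ((B*(-3))*z)/3 = ((-3*B)*z)/3 = (-3*B*z)/3 = -B*z)
N = -299/24 (N = 15/((24/(-17))) - 22/((-1*6*(-2))) = 15/((24*(-1/17))) - 22/12 = 15/(-24/17) - 22*1/12 = 15*(-17/24) - 11/6 = -85/8 - 11/6 = -299/24 ≈ -12.458)
(N + 14)*46 = (-299/24 + 14)*46 = (37/24)*46 = 851/12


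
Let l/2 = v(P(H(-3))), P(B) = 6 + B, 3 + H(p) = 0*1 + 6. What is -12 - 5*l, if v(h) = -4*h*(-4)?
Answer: -1452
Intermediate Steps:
H(p) = 3 (H(p) = -3 + (0*1 + 6) = -3 + (0 + 6) = -3 + 6 = 3)
v(h) = 16*h
l = 288 (l = 2*(16*(6 + 3)) = 2*(16*9) = 2*144 = 288)
-12 - 5*l = -12 - 5*288 = -12 - 1440 = -1452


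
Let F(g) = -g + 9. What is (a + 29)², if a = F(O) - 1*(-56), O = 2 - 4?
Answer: 9216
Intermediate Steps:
O = -2
F(g) = 9 - g
a = 67 (a = (9 - 1*(-2)) - 1*(-56) = (9 + 2) + 56 = 11 + 56 = 67)
(a + 29)² = (67 + 29)² = 96² = 9216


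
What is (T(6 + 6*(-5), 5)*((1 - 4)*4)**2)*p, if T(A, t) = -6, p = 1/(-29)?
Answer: 864/29 ≈ 29.793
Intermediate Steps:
p = -1/29 ≈ -0.034483
(T(6 + 6*(-5), 5)*((1 - 4)*4)**2)*p = -6*16*(1 - 4)**2*(-1/29) = -6*(-3*4)**2*(-1/29) = -6*(-12)**2*(-1/29) = -6*144*(-1/29) = -864*(-1/29) = 864/29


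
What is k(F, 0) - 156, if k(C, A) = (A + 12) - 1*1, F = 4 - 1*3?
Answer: -145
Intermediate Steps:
F = 1 (F = 4 - 3 = 1)
k(C, A) = 11 + A (k(C, A) = (12 + A) - 1 = 11 + A)
k(F, 0) - 156 = (11 + 0) - 156 = 11 - 156 = -145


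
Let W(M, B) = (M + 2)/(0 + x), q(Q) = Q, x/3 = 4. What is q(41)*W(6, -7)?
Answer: 82/3 ≈ 27.333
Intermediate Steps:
x = 12 (x = 3*4 = 12)
W(M, B) = 1/6 + M/12 (W(M, B) = (M + 2)/(0 + 12) = (2 + M)/12 = (2 + M)*(1/12) = 1/6 + M/12)
q(41)*W(6, -7) = 41*(1/6 + (1/12)*6) = 41*(1/6 + 1/2) = 41*(2/3) = 82/3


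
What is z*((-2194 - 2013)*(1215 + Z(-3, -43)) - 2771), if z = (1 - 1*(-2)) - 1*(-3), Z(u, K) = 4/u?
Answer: -30652000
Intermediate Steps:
z = 6 (z = (1 + 2) + 3 = 3 + 3 = 6)
z*((-2194 - 2013)*(1215 + Z(-3, -43)) - 2771) = 6*((-2194 - 2013)*(1215 + 4/(-3)) - 2771) = 6*(-4207*(1215 + 4*(-1/3)) - 2771) = 6*(-4207*(1215 - 4/3) - 2771) = 6*(-4207*3641/3 - 2771) = 6*(-15317687/3 - 2771) = 6*(-15326000/3) = -30652000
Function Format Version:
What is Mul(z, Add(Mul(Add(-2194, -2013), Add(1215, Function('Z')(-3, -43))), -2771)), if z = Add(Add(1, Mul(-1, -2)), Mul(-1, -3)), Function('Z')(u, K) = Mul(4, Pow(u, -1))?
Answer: -30652000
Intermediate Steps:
z = 6 (z = Add(Add(1, 2), 3) = Add(3, 3) = 6)
Mul(z, Add(Mul(Add(-2194, -2013), Add(1215, Function('Z')(-3, -43))), -2771)) = Mul(6, Add(Mul(Add(-2194, -2013), Add(1215, Mul(4, Pow(-3, -1)))), -2771)) = Mul(6, Add(Mul(-4207, Add(1215, Mul(4, Rational(-1, 3)))), -2771)) = Mul(6, Add(Mul(-4207, Add(1215, Rational(-4, 3))), -2771)) = Mul(6, Add(Mul(-4207, Rational(3641, 3)), -2771)) = Mul(6, Add(Rational(-15317687, 3), -2771)) = Mul(6, Rational(-15326000, 3)) = -30652000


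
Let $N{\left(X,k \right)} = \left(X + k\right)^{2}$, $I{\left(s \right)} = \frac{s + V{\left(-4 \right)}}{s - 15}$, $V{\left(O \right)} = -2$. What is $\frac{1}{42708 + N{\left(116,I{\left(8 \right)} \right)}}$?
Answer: $\frac{49}{2742328} \approx 1.7868 \cdot 10^{-5}$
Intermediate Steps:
$I{\left(s \right)} = \frac{-2 + s}{-15 + s}$ ($I{\left(s \right)} = \frac{s - 2}{s - 15} = \frac{-2 + s}{-15 + s}$)
$\frac{1}{42708 + N{\left(116,I{\left(8 \right)} \right)}} = \frac{1}{42708 + \left(116 + \frac{-2 + 8}{-15 + 8}\right)^{2}} = \frac{1}{42708 + \left(116 + \frac{1}{-7} \cdot 6\right)^{2}} = \frac{1}{42708 + \left(116 - \frac{6}{7}\right)^{2}} = \frac{1}{42708 + \left(\frac{806}{7}\right)^{2}} = \frac{1}{42708 + \frac{649636}{49}} = \frac{1}{\frac{2742328}{49}} = \frac{49}{2742328}$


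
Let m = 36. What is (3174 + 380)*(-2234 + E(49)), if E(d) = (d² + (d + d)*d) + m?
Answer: 17787770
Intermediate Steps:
E(d) = 36 + 3*d² (E(d) = (d² + (d + d)*d) + 36 = (d² + (2*d)*d) + 36 = (d² + 2*d²) + 36 = 3*d² + 36 = 36 + 3*d²)
(3174 + 380)*(-2234 + E(49)) = (3174 + 380)*(-2234 + (36 + 3*49²)) = 3554*(-2234 + (36 + 3*2401)) = 3554*(-2234 + (36 + 7203)) = 3554*(-2234 + 7239) = 3554*5005 = 17787770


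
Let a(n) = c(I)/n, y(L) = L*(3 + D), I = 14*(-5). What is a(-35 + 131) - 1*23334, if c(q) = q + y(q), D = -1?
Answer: -373379/16 ≈ -23336.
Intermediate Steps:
I = -70
y(L) = 2*L (y(L) = L*(3 - 1) = L*2 = 2*L)
c(q) = 3*q (c(q) = q + 2*q = 3*q)
a(n) = -210/n (a(n) = (3*(-70))/n = -210/n)
a(-35 + 131) - 1*23334 = -210/(-35 + 131) - 1*23334 = -210/96 - 23334 = -210*1/96 - 23334 = -35/16 - 23334 = -373379/16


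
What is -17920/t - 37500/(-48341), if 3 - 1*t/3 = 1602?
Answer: 1046158220/231891777 ≈ 4.5114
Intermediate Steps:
t = -4797 (t = 9 - 3*1602 = 9 - 4806 = -4797)
-17920/t - 37500/(-48341) = -17920/(-4797) - 37500/(-48341) = -17920*(-1/4797) - 37500*(-1/48341) = 17920/4797 + 37500/48341 = 1046158220/231891777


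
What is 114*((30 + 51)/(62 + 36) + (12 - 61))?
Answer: -269097/49 ≈ -5491.8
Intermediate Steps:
114*((30 + 51)/(62 + 36) + (12 - 61)) = 114*(81/98 - 49) = 114*(-4721/98) = -269097/49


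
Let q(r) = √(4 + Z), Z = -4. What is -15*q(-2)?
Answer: 0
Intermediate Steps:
q(r) = 0 (q(r) = √(4 - 4) = √0 = 0)
-15*q(-2) = -15*0 = 0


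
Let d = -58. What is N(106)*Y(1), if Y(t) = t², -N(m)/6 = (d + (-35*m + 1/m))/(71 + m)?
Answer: 399407/3127 ≈ 127.73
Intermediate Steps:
N(m) = -6*(-58 + 1/m - 35*m)/(71 + m) (N(m) = -6*(-58 + (-35*m + 1/m))/(71 + m) = -6*(-58 + (1/m - 35*m))/(71 + m) = -6*(-58 + 1/m - 35*m)/(71 + m))
N(106)*Y(1) = (6*(-1 + 35*106² + 58*106)/(106*(71 + 106)))*1² = (6*(1/106)*(-1 + 35*11236 + 6148)/177)*1 = (6*(1/106)*(1/177)*(-1 + 393260 + 6148))*1 = (6*(1/106)*(1/177)*399407)*1 = (399407/3127)*1 = 399407/3127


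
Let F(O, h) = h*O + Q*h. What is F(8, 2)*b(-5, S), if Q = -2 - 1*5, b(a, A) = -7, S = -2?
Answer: -14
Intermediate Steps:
Q = -7 (Q = -2 - 5 = -7)
F(O, h) = -7*h + O*h (F(O, h) = h*O - 7*h = O*h - 7*h = -7*h + O*h)
F(8, 2)*b(-5, S) = (2*(-7 + 8))*(-7) = (2*1)*(-7) = 2*(-7) = -14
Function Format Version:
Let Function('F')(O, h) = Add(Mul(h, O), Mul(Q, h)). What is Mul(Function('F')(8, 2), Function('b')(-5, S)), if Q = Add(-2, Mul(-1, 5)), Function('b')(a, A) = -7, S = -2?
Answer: -14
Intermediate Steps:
Q = -7 (Q = Add(-2, -5) = -7)
Function('F')(O, h) = Add(Mul(-7, h), Mul(O, h)) (Function('F')(O, h) = Add(Mul(h, O), Mul(-7, h)) = Add(Mul(O, h), Mul(-7, h)) = Add(Mul(-7, h), Mul(O, h)))
Mul(Function('F')(8, 2), Function('b')(-5, S)) = Mul(Mul(2, Add(-7, 8)), -7) = Mul(Mul(2, 1), -7) = Mul(2, -7) = -14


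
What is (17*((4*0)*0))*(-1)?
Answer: 0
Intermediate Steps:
(17*((4*0)*0))*(-1) = (17*(0*0))*(-1) = (17*0)*(-1) = 0*(-1) = 0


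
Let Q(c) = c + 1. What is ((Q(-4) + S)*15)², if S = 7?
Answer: 3600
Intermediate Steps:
Q(c) = 1 + c
((Q(-4) + S)*15)² = (((1 - 4) + 7)*15)² = ((-3 + 7)*15)² = (4*15)² = 60² = 3600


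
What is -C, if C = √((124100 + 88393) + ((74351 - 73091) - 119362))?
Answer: -√94391 ≈ -307.23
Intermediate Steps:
C = √94391 (C = √(212493 + (1260 - 119362)) = √(212493 - 118102) = √94391 ≈ 307.23)
-C = -√94391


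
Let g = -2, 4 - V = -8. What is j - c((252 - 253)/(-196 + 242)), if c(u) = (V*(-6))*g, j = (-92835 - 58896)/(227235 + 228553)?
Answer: -65785203/455788 ≈ -144.33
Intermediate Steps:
V = 12 (V = 4 - 1*(-8) = 4 + 8 = 12)
j = -151731/455788 ≈ -0.33290
c(u) = 144 (c(u) = (12*(-6))*(-2) = -72*(-2) = 144)
j - c((252 - 253)/(-196 + 242)) = -151731/455788 - 1*144 = -151731/455788 - 144 = -65785203/455788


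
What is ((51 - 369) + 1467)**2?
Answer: 1320201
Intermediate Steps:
((51 - 369) + 1467)**2 = (-318 + 1467)**2 = 1149**2 = 1320201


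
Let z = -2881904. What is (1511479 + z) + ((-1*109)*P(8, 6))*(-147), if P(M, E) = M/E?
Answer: -1349061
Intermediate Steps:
(1511479 + z) + ((-1*109)*P(8, 6))*(-147) = (1511479 - 2881904) + ((-1*109)*(8/6))*(-147) = -1370425 - 872/6*(-147) = -1370425 - 109*4/3*(-147) = -1370425 - 436/3*(-147) = -1370425 + 21364 = -1349061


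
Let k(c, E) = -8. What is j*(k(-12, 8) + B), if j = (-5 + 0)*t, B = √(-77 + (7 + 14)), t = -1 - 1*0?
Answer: -40 + 10*I*√14 ≈ -40.0 + 37.417*I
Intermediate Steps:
t = -1 (t = -1 + 0 = -1)
B = 2*I*√14 (B = √(-77 + 21) = √(-56) = 2*I*√14 ≈ 7.4833*I)
j = 5 (j = (-5 + 0)*(-1) = -5*(-1) = 5)
j*(k(-12, 8) + B) = 5*(-8 + 2*I*√14) = -40 + 10*I*√14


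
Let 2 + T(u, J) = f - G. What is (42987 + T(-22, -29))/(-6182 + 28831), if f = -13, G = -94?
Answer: 43066/22649 ≈ 1.9015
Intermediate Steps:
T(u, J) = 79 (T(u, J) = -2 + (-13 - 1*(-94)) = -2 + (-13 + 94) = -2 + 81 = 79)
(42987 + T(-22, -29))/(-6182 + 28831) = (42987 + 79)/(-6182 + 28831) = 43066/22649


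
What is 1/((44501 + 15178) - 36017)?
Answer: 1/23662 ≈ 4.2262e-5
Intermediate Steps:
1/((44501 + 15178) - 36017) = 1/(59679 - 36017) = 1/23662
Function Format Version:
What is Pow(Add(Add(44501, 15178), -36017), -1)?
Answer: Rational(1, 23662) ≈ 4.2262e-5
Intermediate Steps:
Pow(Add(Add(44501, 15178), -36017), -1) = Pow(Add(59679, -36017), -1) = Pow(23662, -1) = Rational(1, 23662)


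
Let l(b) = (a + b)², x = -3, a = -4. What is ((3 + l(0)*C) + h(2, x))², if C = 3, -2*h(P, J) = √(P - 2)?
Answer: 2601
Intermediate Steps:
h(P, J) = -√(-2 + P)/2 (h(P, J) = -√(P - 2)/2 = -√(-2 + P)/2)
l(b) = (-4 + b)²
((3 + l(0)*C) + h(2, x))² = ((3 + (-4 + 0)²*3) - √(-2 + 2)/2)² = ((3 + (-4)²*3) - √0/2)² = ((3 + 16*3) - ½*0)² = ((3 + 48) + 0)² = (51 + 0)² = 51² = 2601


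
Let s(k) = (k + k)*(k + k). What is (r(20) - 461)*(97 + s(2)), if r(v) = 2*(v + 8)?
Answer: -45765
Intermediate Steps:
s(k) = 4*k² (s(k) = (2*k)*(2*k) = 4*k²)
r(v) = 16 + 2*v (r(v) = 2*(8 + v) = 16 + 2*v)
(r(20) - 461)*(97 + s(2)) = ((16 + 2*20) - 461)*(97 + 4*2²) = ((16 + 40) - 461)*(97 + 4*4) = (56 - 461)*(97 + 16) = -405*113 = -45765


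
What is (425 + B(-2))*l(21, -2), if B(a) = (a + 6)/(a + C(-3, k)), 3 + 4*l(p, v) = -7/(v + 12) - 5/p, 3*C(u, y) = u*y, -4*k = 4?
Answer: -348167/840 ≈ -414.48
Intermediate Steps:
k = -1 (k = -1/4*4 = -1)
C(u, y) = u*y/3 (C(u, y) = (u*y)/3 = u*y/3)
l(p, v) = -3/4 - 7/(4*(12 + v)) - 5/(4*p) (l(p, v) = -3/4 + (-7/(v + 12) - 5/p)/4 = -3/4 + (-7/(12 + v) - 5/p)/4 = -3/4 + (-7/(4*(12 + v)) - 5/(4*p)) = -3/4 - 7/(4*(12 + v)) - 5/(4*p))
B(a) = (6 + a)/(1 + a) (B(a) = (a + 6)/(a + (1/3)*(-3)*(-1)) = (6 + a)/(a + 1) = (6 + a)/(1 + a))
(425 + B(-2))*l(21, -2) = (425 + (6 - 2)/(1 - 2))*((1/4)*(-60 - 43*21 - 5*(-2) - 3*21*(-2))/(21*(12 - 2))) = (425 + 4/(-1))*((1/4)*(1/21)*(-60 - 903 + 10 + 126)/10) = (425 - 1*4)*((1/4)*(1/21)*(1/10)*(-827)) = (425 - 4)*(-827/840) = 421*(-827/840) = -348167/840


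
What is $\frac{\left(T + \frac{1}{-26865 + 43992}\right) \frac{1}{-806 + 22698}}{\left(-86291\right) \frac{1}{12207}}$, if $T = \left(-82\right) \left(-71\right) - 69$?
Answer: $- \frac{7710100204}{207399469299} \approx -0.037175$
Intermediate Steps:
$T = 5753$ ($T = 5822 - 69 = 5753$)
$\frac{\left(T + \frac{1}{-26865 + 43992}\right) \frac{1}{-806 + 22698}}{\left(-86291\right) \frac{1}{12207}} = \frac{\left(5753 + \frac{1}{-26865 + 43992}\right) \frac{1}{-806 + 22698}}{\left(-86291\right) \frac{1}{12207}} = \frac{\left(5753 + \frac{1}{17127}\right) \frac{1}{21892}}{\left(-86291\right) \frac{1}{12207}} = \frac{\left(5753 + \frac{1}{17127}\right) \frac{1}{21892}}{- \frac{86291}{12207}} = \frac{98531632}{17127} \cdot \frac{1}{21892} \left(- \frac{12207}{86291}\right) = \frac{24632908}{93736071} \left(- \frac{12207}{86291}\right) = - \frac{7710100204}{207399469299}$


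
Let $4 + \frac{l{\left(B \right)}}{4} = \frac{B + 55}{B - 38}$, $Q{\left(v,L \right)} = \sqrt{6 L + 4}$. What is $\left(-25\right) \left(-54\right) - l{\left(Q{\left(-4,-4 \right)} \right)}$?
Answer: $\frac{83671}{61} + \frac{31 i \sqrt{5}}{61} \approx 1371.7 + 1.1364 i$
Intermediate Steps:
$Q{\left(v,L \right)} = \sqrt{4 + 6 L}$
$l{\left(B \right)} = -16 + \frac{4 \left(55 + B\right)}{-38 + B}$ ($l{\left(B \right)} = -16 + 4 \frac{B + 55}{B - 38} = -16 + 4 \frac{55 + B}{-38 + B} = -16 + \frac{4 \left(55 + B\right)}{-38 + B}$)
$\left(-25\right) \left(-54\right) - l{\left(Q{\left(-4,-4 \right)} \right)} = \left(-25\right) \left(-54\right) - \frac{12 \left(69 - \sqrt{4 + 6 \left(-4\right)}\right)}{-38 + \sqrt{4 + 6 \left(-4\right)}} = 1350 - \frac{12 \left(69 - \sqrt{4 - 24}\right)}{-38 + \sqrt{4 - 24}} = 1350 - \frac{12 \left(69 - \sqrt{-20}\right)}{-38 + \sqrt{-20}} = 1350 - \frac{12 \left(69 - 2 i \sqrt{5}\right)}{-38 + 2 i \sqrt{5}}$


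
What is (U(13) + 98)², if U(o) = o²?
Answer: 71289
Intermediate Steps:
(U(13) + 98)² = (13² + 98)² = (169 + 98)² = 267² = 71289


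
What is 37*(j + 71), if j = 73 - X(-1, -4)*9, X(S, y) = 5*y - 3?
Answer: 12987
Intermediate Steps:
X(S, y) = -3 + 5*y
j = 280 (j = 73 - (-3 + 5*(-4))*9 = 73 - (-3 - 20)*9 = 73 - (-23)*9 = 73 - 1*(-207) = 73 + 207 = 280)
37*(j + 71) = 37*(280 + 71) = 37*351 = 12987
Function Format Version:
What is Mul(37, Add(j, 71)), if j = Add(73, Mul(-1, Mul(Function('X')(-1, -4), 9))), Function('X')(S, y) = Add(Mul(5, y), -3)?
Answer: 12987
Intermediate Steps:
Function('X')(S, y) = Add(-3, Mul(5, y))
j = 280 (j = Add(73, Mul(-1, Mul(Add(-3, Mul(5, -4)), 9))) = Add(73, Mul(-1, Mul(Add(-3, -20), 9))) = Add(73, Mul(-1, Mul(-23, 9))) = Add(73, Mul(-1, -207)) = Add(73, 207) = 280)
Mul(37, Add(j, 71)) = Mul(37, Add(280, 71)) = Mul(37, 351) = 12987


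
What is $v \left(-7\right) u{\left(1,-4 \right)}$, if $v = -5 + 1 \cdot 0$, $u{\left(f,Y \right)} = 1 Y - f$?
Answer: $-175$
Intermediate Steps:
$u{\left(f,Y \right)} = Y - f$
$v = -5$ ($v = -5 + 0 = -5$)
$v \left(-7\right) u{\left(1,-4 \right)} = \left(-5\right) \left(-7\right) \left(-4 - 1\right) = 35 \left(-4 - 1\right) = 35 \left(-5\right) = -175$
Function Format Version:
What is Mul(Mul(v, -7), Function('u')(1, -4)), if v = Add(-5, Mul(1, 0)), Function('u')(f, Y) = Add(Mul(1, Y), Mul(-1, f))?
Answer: -175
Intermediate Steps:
Function('u')(f, Y) = Add(Y, Mul(-1, f))
v = -5 (v = Add(-5, 0) = -5)
Mul(Mul(v, -7), Function('u')(1, -4)) = Mul(Mul(-5, -7), Add(-4, Mul(-1, 1))) = Mul(35, Add(-4, -1)) = Mul(35, -5) = -175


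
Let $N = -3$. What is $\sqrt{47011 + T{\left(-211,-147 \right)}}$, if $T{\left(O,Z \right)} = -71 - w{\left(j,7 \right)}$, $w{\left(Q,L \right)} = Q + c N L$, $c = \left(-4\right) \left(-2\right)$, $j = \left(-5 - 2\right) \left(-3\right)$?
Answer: $\sqrt{47087} \approx 217.0$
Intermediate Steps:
$j = 21$ ($j = \left(-7\right) \left(-3\right) = 21$)
$c = 8$
$w{\left(Q,L \right)} = Q - 24 L$ ($w{\left(Q,L \right)} = Q + 8 \left(- 3 L\right) = Q - 24 L$)
$T{\left(O,Z \right)} = 76$ ($T{\left(O,Z \right)} = -71 - \left(21 - 168\right) = -71 - -147 = -71 + 147 = 76$)
$\sqrt{47011 + T{\left(-211,-147 \right)}} = \sqrt{47011 + 76} = \sqrt{47087}$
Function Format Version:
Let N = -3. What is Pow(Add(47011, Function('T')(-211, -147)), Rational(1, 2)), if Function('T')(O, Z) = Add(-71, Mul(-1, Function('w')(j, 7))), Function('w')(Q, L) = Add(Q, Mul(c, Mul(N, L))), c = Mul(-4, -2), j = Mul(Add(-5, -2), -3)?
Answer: Pow(47087, Rational(1, 2)) ≈ 217.00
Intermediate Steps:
j = 21 (j = Mul(-7, -3) = 21)
c = 8
Function('w')(Q, L) = Add(Q, Mul(-24, L)) (Function('w')(Q, L) = Add(Q, Mul(8, Mul(-3, L))) = Add(Q, Mul(-24, L)))
Function('T')(O, Z) = 76 (Function('T')(O, Z) = Add(-71, Mul(-1, Add(21, Mul(-24, 7)))) = Add(-71, Mul(-1, Add(21, -168))) = Add(-71, Mul(-1, -147)) = Add(-71, 147) = 76)
Pow(Add(47011, Function('T')(-211, -147)), Rational(1, 2)) = Pow(Add(47011, 76), Rational(1, 2)) = Pow(47087, Rational(1, 2))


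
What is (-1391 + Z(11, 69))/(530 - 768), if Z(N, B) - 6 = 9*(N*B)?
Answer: -389/17 ≈ -22.882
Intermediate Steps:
Z(N, B) = 6 + 9*B*N (Z(N, B) = 6 + 9*(N*B) = 6 + 9*(B*N) = 6 + 9*B*N)
(-1391 + Z(11, 69))/(530 - 768) = (-1391 + (6 + 9*69*11))/(530 - 768) = (-1391 + (6 + 6831))/(-238) = (-1391 + 6837)*(-1/238) = 5446*(-1/238) = -389/17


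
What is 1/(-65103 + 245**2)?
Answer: -1/5078 ≈ -0.00019693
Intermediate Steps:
1/(-65103 + 245**2) = 1/(-65103 + 60025) = 1/(-5078) = -1/5078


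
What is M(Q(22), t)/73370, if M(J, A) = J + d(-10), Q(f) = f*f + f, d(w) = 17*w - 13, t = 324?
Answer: 323/73370 ≈ 0.0044023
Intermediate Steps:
d(w) = -13 + 17*w
Q(f) = f + f² (Q(f) = f² + f = f + f²)
M(J, A) = -183 + J (M(J, A) = J + (-13 + 17*(-10)) = J + (-13 - 170) = J - 183 = -183 + J)
M(Q(22), t)/73370 = (-183 + 22*(1 + 22))/73370 = (-183 + 22*23)*(1/73370) = (-183 + 506)*(1/73370) = 323*(1/73370) = 323/73370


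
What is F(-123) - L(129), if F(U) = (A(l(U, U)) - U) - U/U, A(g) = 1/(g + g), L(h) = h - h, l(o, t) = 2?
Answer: 489/4 ≈ 122.25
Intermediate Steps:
L(h) = 0
A(g) = 1/(2*g)
F(U) = -3/4 - U (F(U) = ((1/2)/2 - U) - U/U = ((1/2)*(1/2) - U) - 1*1 = (1/4 - U) - 1 = -3/4 - U)
F(-123) - L(129) = (-3/4 - 1*(-123)) - 1*0 = (-3/4 + 123) + 0 = 489/4 + 0 = 489/4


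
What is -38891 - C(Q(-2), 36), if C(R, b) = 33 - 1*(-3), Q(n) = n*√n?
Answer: -38927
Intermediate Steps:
Q(n) = n^(3/2)
C(R, b) = 36 (C(R, b) = 33 + 3 = 36)
-38891 - C(Q(-2), 36) = -38891 - 1*36 = -38891 - 36 = -38927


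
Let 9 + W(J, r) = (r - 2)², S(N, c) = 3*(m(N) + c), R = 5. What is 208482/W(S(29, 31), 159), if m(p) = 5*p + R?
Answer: 104241/12320 ≈ 8.4611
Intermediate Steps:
m(p) = 5 + 5*p (m(p) = 5*p + 5 = 5 + 5*p)
S(N, c) = 15 + 3*c + 15*N (S(N, c) = 3*((5 + 5*N) + c) = 3*(5 + c + 5*N) = 15 + 3*c + 15*N)
W(J, r) = -9 + (-2 + r)² (W(J, r) = -9 + (r - 2)² = -9 + (-2 + r)²)
208482/W(S(29, 31), 159) = 208482/(-9 + (-2 + 159)²) = 208482/(-9 + 157²) = 208482/(-9 + 24649) = 208482/24640 = 208482*(1/24640) = 104241/12320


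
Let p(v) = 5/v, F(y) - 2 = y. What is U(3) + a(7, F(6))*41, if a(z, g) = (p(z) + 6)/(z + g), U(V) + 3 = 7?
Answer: 2347/105 ≈ 22.352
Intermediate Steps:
U(V) = 4 (U(V) = -3 + 7 = 4)
F(y) = 2 + y
a(z, g) = (6 + 5/z)/(g + z) (a(z, g) = (5/z + 6)/(z + g) = (6 + 5/z)/(g + z))
U(3) + a(7, F(6))*41 = 4 + ((5 + 6*7)/(7*((2 + 6) + 7)))*41 = 4 + ((5 + 42)/(7*(8 + 7)))*41 = 4 + ((1/7)*47/15)*41 = 4 + ((1/7)*(1/15)*47)*41 = 4 + (47/105)*41 = 4 + 1927/105 = 2347/105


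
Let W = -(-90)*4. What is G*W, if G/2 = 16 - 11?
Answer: 3600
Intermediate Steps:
G = 10 (G = 2*(16 - 11) = 2*5 = 10)
W = 360 (W = -18*(-20) = 360)
G*W = 10*360 = 3600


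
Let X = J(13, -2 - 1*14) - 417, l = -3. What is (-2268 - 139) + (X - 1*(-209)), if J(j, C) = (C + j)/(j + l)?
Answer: -26153/10 ≈ -2615.3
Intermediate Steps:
J(j, C) = (C + j)/(-3 + j) (J(j, C) = (C + j)/(j - 3) = (C + j)/(-3 + j))
X = -4173/10 (X = ((-2 - 1*14) + 13)/(-3 + 13) - 417 = ((-2 - 14) + 13)/10 - 417 = (-16 + 13)/10 - 417 = (⅒)*(-3) - 417 = -3/10 - 417 = -4173/10 ≈ -417.30)
(-2268 - 139) + (X - 1*(-209)) = (-2268 - 139) + (-4173/10 - 1*(-209)) = -2407 + (-4173/10 + 209) = -2407 - 2083/10 = -26153/10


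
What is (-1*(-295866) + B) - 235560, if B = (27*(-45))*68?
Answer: -22314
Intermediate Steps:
B = -82620 (B = -1215*68 = -82620)
(-1*(-295866) + B) - 235560 = (-1*(-295866) - 82620) - 235560 = (295866 - 82620) - 235560 = 213246 - 235560 = -22314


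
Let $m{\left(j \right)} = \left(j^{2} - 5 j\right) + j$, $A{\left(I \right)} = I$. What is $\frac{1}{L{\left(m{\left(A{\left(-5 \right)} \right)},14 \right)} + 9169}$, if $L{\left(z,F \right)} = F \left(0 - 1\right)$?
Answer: $\frac{1}{9155} \approx 0.00010923$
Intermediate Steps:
$m{\left(j \right)} = j^{2} - 4 j$
$L{\left(z,F \right)} = - F$ ($L{\left(z,F \right)} = F \left(0 - 1\right) = F \left(-1\right) = - F$)
$\frac{1}{L{\left(m{\left(A{\left(-5 \right)} \right)},14 \right)} + 9169} = \frac{1}{\left(-1\right) 14 + 9169} = \frac{1}{-14 + 9169} = \frac{1}{9155}$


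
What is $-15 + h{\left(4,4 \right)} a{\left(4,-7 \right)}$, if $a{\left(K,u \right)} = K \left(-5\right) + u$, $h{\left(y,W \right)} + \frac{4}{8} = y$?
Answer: $- \frac{219}{2} \approx -109.5$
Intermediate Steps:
$h{\left(y,W \right)} = - \frac{1}{2} + y$
$a{\left(K,u \right)} = u - 5 K$ ($a{\left(K,u \right)} = - 5 K + u = u - 5 K$)
$-15 + h{\left(4,4 \right)} a{\left(4,-7 \right)} = -15 + \left(- \frac{1}{2} + 4\right) \left(-7 - 20\right) = -15 + \frac{7 \left(-7 - 20\right)}{2} = -15 + \frac{7}{2} \left(-27\right) = -15 - \frac{189}{2} = - \frac{219}{2}$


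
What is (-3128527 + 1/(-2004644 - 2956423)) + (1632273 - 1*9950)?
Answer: -7472378959669/4961067 ≈ -1.5062e+6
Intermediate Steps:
(-3128527 + 1/(-2004644 - 2956423)) + (1632273 - 1*9950) = (-3128527 + 1/(-4961067)) + (1632273 - 9950) = (-3128527 - 1/4961067) + 1622323 = -15520832058310/4961067 + 1622323 = -7472378959669/4961067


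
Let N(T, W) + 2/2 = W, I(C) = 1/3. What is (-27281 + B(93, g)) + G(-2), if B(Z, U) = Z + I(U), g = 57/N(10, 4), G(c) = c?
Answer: -81569/3 ≈ -27190.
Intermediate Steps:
I(C) = ⅓ (I(C) = 1*(⅓) = ⅓)
N(T, W) = -1 + W
g = 19 (g = 57/(-1 + 4) = 57/3 = 57*(⅓) = 19)
B(Z, U) = ⅓ + Z (B(Z, U) = Z + ⅓ = ⅓ + Z)
(-27281 + B(93, g)) + G(-2) = (-27281 + (⅓ + 93)) - 2 = (-27281 + 280/3) - 2 = -81563/3 - 2 = -81569/3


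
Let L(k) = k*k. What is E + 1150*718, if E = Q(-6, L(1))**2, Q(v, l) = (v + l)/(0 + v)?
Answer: 29725225/36 ≈ 8.2570e+5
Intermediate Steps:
L(k) = k**2
Q(v, l) = (l + v)/v
E = 25/36 (E = ((1**2 - 6)/(-6))**2 = (-(1 - 6)/6)**2 = (-1/6*(-5))**2 = (5/6)**2 = 25/36 ≈ 0.69444)
E + 1150*718 = 25/36 + 1150*718 = 25/36 + 825700 = 29725225/36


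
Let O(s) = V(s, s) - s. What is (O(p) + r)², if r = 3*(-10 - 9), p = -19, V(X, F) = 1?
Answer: 1369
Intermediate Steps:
O(s) = 1 - s
r = -57 (r = 3*(-19) = -57)
(O(p) + r)² = ((1 - 1*(-19)) - 57)² = ((1 + 19) - 57)² = (20 - 57)² = (-37)² = 1369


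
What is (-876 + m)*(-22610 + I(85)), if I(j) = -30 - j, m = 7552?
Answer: -151712100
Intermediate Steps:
(-876 + m)*(-22610 + I(85)) = (-876 + 7552)*(-22610 + (-30 - 1*85)) = 6676*(-22610 + (-30 - 85)) = 6676*(-22610 - 115) = 6676*(-22725) = -151712100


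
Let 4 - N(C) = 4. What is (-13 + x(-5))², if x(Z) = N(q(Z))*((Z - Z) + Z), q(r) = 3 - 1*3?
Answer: 169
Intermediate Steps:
q(r) = 0 (q(r) = 3 - 3 = 0)
N(C) = 0 (N(C) = 4 - 1*4 = 4 - 4 = 0)
x(Z) = 0 (x(Z) = 0*((Z - Z) + Z) = 0*(0 + Z) = 0*Z = 0)
(-13 + x(-5))² = (-13 + 0)² = (-13)² = 169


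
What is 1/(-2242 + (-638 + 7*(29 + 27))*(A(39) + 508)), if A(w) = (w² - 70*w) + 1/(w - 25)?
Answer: 7/1191305 ≈ 5.8759e-6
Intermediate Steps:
A(w) = w² + 1/(-25 + w) - 70*w (A(w) = (w² - 70*w) + 1/(-25 + w) = w² + 1/(-25 + w) - 70*w)
1/(-2242 + (-638 + 7*(29 + 27))*(A(39) + 508)) = 1/(-2242 + (-638 + 7*(29 + 27))*((1 + 39³ - 95*39² + 1750*39)/(-25 + 39) + 508)) = 1/(-2242 + (-638 + 7*56)*((1 + 59319 - 95*1521 + 68250)/14 + 508)) = 1/(-2242 + (-638 + 392)*((1 + 59319 - 144495 + 68250)/14 + 508)) = 1/(-2242 - 246*((1/14)*(-16925) + 508)) = 1/(-2242 - 246*(-16925/14 + 508)) = 1/(-2242 - 246*(-9813/14)) = 1/(-2242 + 1206999/7) = 1/(1191305/7) = 7/1191305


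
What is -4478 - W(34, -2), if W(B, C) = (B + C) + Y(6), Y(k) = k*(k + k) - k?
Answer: -4576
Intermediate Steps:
Y(k) = -k + 2*k**2 (Y(k) = k*(2*k) - k = 2*k**2 - k = -k + 2*k**2)
W(B, C) = 66 + B + C (W(B, C) = (B + C) + 6*(-1 + 2*6) = (B + C) + 6*(-1 + 12) = (B + C) + 6*11 = (B + C) + 66 = 66 + B + C)
-4478 - W(34, -2) = -4478 - (66 + 34 - 2) = -4478 - 1*98 = -4478 - 98 = -4576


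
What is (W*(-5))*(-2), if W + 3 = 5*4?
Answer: 170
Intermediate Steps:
W = 17 (W = -3 + 5*4 = -3 + 20 = 17)
(W*(-5))*(-2) = (17*(-5))*(-2) = -85*(-2) = 170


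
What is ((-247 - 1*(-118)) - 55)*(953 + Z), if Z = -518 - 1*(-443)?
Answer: -161552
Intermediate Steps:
Z = -75 (Z = -518 + 443 = -75)
((-247 - 1*(-118)) - 55)*(953 + Z) = ((-247 - 1*(-118)) - 55)*(953 - 75) = ((-247 + 118) - 55)*878 = (-129 - 55)*878 = -184*878 = -161552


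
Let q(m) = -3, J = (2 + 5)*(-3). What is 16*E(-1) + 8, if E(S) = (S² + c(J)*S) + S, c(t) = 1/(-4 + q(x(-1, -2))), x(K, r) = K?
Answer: 72/7 ≈ 10.286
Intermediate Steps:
J = -21 (J = 7*(-3) = -21)
c(t) = -⅐ (c(t) = 1/(-4 - 3) = 1/(-7) = -⅐)
E(S) = S² + 6*S/7 (E(S) = (S² - S/7) + S = S² + 6*S/7)
16*E(-1) + 8 = 16*((⅐)*(-1)*(6 + 7*(-1))) + 8 = 16*((⅐)*(-1)*(6 - 7)) + 8 = 16*((⅐)*(-1)*(-1)) + 8 = 16*(⅐) + 8 = 16/7 + 8 = 72/7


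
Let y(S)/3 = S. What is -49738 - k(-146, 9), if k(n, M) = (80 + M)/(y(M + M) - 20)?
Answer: -1691181/34 ≈ -49741.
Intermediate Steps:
y(S) = 3*S
k(n, M) = (80 + M)/(-20 + 6*M) (k(n, M) = (80 + M)/(3*(M + M) - 20) = (80 + M)/(3*(2*M) - 20) = (80 + M)/(6*M - 20) = (80 + M)/(-20 + 6*M))
-49738 - k(-146, 9) = -49738 - (80 + 9)/(2*(-10 + 3*9)) = -49738 - 89/(2*(-10 + 27)) = -49738 - 89/(2*17) = -49738 - 1*89/34 = -49738 - 89/34 = -1691181/34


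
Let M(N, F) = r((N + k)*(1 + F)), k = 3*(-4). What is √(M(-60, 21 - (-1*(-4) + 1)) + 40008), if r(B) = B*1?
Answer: 8*√606 ≈ 196.94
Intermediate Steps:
k = -12
r(B) = B
M(N, F) = (1 + F)*(-12 + N) (M(N, F) = (N - 12)*(1 + F) = (-12 + N)*(1 + F) = (1 + F)*(-12 + N))
√(M(-60, 21 - (-1*(-4) + 1)) + 40008) = √((-12 - 60 - 12*(21 - (-1*(-4) + 1)) + (21 - (-1*(-4) + 1))*(-60)) + 40008) = √((-12 - 60 - 12*(21 - (4 + 1)) + (21 - (4 + 1))*(-60)) + 40008) = √((-12 - 60 - 12*(21 - 1*5) + (21 - 1*5)*(-60)) + 40008) = √((-12 - 60 - 12*(21 - 5) + (21 - 5)*(-60)) + 40008) = √((-12 - 60 - 12*16 + 16*(-60)) + 40008) = √((-12 - 60 - 192 - 960) + 40008) = √(-1224 + 40008) = √38784 = 8*√606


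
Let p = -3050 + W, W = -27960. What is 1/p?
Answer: -1/31010 ≈ -3.2248e-5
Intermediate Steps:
p = -31010 (p = -3050 - 27960 = -31010)
1/p = 1/(-31010) = -1/31010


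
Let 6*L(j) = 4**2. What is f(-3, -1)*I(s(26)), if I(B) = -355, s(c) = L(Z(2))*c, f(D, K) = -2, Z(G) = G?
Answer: 710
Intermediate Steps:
L(j) = 8/3 (L(j) = (1/6)*4**2 = (1/6)*16 = 8/3)
s(c) = 8*c/3
f(-3, -1)*I(s(26)) = -2*(-355) = 710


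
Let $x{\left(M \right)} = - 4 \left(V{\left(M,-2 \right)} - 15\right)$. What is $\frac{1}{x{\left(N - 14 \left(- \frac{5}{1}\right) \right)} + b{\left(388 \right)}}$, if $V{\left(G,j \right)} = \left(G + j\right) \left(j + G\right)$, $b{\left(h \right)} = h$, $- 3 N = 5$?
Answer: $- \frac{9}{154372} \approx -5.8301 \cdot 10^{-5}$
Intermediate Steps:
$N = - \frac{5}{3}$ ($N = \left(- \frac{1}{3}\right) 5 = - \frac{5}{3} \approx -1.6667$)
$V{\left(G,j \right)} = \left(G + j\right)^{2}$ ($V{\left(G,j \right)} = \left(G + j\right) \left(G + j\right) = \left(G + j\right)^{2}$)
$x{\left(M \right)} = 60 - 4 \left(-2 + M\right)^{2}$ ($x{\left(M \right)} = - 4 \left(\left(M - 2\right)^{2} - 15\right) = - 4 \left(\left(-2 + M\right)^{2} - 15\right) = - 4 \left(-15 + \left(-2 + M\right)^{2}\right) = 60 - 4 \left(-2 + M\right)^{2}$)
$\frac{1}{x{\left(N - 14 \left(- \frac{5}{1}\right) \right)} + b{\left(388 \right)}} = \frac{1}{\left(60 - 4 \left(-2 - \left(\frac{5}{3} + 14 \left(- \frac{5}{1}\right)\right)\right)^{2}\right) + 388} = \frac{1}{\left(60 - 4 \left(-2 - \left(\frac{5}{3} + 14 \left(\left(-5\right) 1\right)\right)\right)^{2}\right) + 388} = \frac{1}{\left(60 - 4 \left(-2 - - \frac{205}{3}\right)^{2}\right) + 388} = \frac{1}{\left(60 - 4 \left(-2 + \left(- \frac{5}{3} + 70\right)\right)^{2}\right) + 388} = \frac{1}{\left(60 - 4 \left(-2 + \frac{205}{3}\right)^{2}\right) + 388} = \frac{1}{\left(60 - 4 \left(\frac{199}{3}\right)^{2}\right) + 388} = \frac{1}{\left(60 - \frac{158404}{9}\right) + 388} = \frac{1}{- \frac{157864}{9} + 388} = \frac{1}{- \frac{154372}{9}} = - \frac{9}{154372}$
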